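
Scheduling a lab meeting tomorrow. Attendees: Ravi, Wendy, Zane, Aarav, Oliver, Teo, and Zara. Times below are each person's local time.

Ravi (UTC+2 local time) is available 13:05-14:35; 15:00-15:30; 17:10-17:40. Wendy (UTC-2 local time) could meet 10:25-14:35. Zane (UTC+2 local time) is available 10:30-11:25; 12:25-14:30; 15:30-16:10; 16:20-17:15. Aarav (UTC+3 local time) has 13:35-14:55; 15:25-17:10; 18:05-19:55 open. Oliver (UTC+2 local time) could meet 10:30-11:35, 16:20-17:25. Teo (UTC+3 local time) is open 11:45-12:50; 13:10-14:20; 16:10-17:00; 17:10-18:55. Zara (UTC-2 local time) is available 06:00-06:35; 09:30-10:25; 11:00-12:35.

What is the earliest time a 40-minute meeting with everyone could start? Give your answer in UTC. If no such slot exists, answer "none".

Ravi in UTC: 11:05-12:35, 13:00-13:30, 15:10-15:40 (subtract 2h to convert from UTC+2).
Wendy in UTC: 12:25-16:35 (add 2h to convert from UTC-2).
Zane in UTC: 08:30-09:25, 10:25-12:30, 13:30-14:10, 14:20-15:15 (subtract 2h to convert from UTC+2).
Aarav in UTC: 10:35-11:55, 12:25-14:10, 15:05-16:55 (subtract 3h to convert from UTC+3).
Oliver in UTC: 08:30-09:35, 14:20-15:25 (subtract 2h to convert from UTC+2).
Teo in UTC: 08:45-09:50, 10:10-11:20, 13:10-14:00, 14:10-15:55 (subtract 3h to convert from UTC+3).
Zara in UTC: 08:00-08:35, 11:30-12:25, 13:00-14:35 (add 2h to convert from UTC-2).
Ravi ∩ Wendy: 12:25-12:35, 13:00-13:30, 15:10-15:40.
Ravi ∩ Wendy ∩ Zane: 12:25-12:30, 15:10-15:15.
Ravi ∩ Wendy ∩ Zane ∩ Aarav: 12:25-12:30, 15:10-15:15.
Ravi ∩ Wendy ∩ Zane ∩ Aarav ∩ Oliver: 15:10-15:15.
Ravi ∩ Wendy ∩ Zane ∩ Aarav ∩ Oliver ∩ Teo: 15:10-15:15.
Ravi ∩ Wendy ∩ Zane ∩ Aarav ∩ Oliver ∩ Teo ∩ Zara: ∅.
There is no time when everyone is free.
No common window is at least 40 minutes long.

none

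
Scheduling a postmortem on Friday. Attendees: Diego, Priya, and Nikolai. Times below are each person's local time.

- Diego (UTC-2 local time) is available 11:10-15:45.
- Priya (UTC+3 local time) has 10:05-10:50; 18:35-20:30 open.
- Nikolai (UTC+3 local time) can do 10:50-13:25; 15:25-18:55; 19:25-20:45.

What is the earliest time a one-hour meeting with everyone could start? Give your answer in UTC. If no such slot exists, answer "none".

16:25

Diego in UTC: 13:10-17:45 (add 2h to convert from UTC-2).
Priya in UTC: 07:05-07:50, 15:35-17:30 (subtract 3h to convert from UTC+3).
Nikolai in UTC: 07:50-10:25, 12:25-15:55, 16:25-17:45 (subtract 3h to convert from UTC+3).
Diego ∩ Priya: 15:35-17:30.
Diego ∩ Priya ∩ Nikolai: 15:35-15:55, 16:25-17:30.
Those are the intersection windows.
The first common window of at least 60 minutes is 16:25-17:30, so the earliest start is 16:25.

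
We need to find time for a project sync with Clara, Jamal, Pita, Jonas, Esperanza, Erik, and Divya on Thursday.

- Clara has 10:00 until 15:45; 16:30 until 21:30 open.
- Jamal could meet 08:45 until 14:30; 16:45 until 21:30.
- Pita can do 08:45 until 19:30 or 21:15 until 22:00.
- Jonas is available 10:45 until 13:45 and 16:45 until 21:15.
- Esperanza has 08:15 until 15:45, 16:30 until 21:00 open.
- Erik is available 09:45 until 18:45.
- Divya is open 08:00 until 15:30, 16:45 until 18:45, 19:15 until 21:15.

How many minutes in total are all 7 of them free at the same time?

Clara ∩ Jamal: 10:00-14:30, 16:45-21:30.
Clara ∩ Jamal ∩ Pita: 10:00-14:30, 16:45-19:30, 21:15-21:30.
Clara ∩ Jamal ∩ Pita ∩ Jonas: 10:45-13:45, 16:45-19:30.
Clara ∩ Jamal ∩ Pita ∩ Jonas ∩ Esperanza: 10:45-13:45, 16:45-19:30.
Clara ∩ Jamal ∩ Pita ∩ Jonas ∩ Esperanza ∩ Erik: 10:45-13:45, 16:45-18:45.
Clara ∩ Jamal ∩ Pita ∩ Jonas ∩ Esperanza ∩ Erik ∩ Divya: 10:45-13:45, 16:45-18:45.
So the common availability across everyone is 10:45-13:45, 16:45-18:45.
Summing the common windows: 180 + 120 = 300 minutes.

300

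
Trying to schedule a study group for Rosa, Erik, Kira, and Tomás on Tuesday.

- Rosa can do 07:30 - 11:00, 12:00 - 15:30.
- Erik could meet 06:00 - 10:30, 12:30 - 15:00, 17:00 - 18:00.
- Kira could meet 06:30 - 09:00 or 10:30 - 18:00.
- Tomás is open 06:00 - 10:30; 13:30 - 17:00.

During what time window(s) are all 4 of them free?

Rosa ∩ Erik: 07:30-10:30, 12:30-15:00.
Rosa ∩ Erik ∩ Kira: 07:30-09:00, 12:30-15:00.
Rosa ∩ Erik ∩ Kira ∩ Tomás: 07:30-09:00, 13:30-15:00.

07:30-09:00, 13:30-15:00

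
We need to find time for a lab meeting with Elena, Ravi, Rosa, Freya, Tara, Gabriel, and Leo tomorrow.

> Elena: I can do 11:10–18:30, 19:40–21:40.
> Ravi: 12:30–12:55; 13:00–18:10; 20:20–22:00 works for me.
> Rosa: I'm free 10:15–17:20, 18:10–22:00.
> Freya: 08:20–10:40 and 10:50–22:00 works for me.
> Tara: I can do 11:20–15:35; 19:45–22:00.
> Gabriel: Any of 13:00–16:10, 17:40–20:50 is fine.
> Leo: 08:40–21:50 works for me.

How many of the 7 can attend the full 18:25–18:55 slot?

4

Rosa, Freya, Gabriel, and Leo can make the full 18:25-18:55 slot — that's 4.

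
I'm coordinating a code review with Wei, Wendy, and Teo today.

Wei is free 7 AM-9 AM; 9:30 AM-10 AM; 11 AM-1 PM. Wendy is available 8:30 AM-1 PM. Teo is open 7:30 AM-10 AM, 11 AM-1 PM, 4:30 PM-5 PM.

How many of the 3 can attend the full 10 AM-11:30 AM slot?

Wendy can make the full 10:00-11:30 slot — that's 1.

1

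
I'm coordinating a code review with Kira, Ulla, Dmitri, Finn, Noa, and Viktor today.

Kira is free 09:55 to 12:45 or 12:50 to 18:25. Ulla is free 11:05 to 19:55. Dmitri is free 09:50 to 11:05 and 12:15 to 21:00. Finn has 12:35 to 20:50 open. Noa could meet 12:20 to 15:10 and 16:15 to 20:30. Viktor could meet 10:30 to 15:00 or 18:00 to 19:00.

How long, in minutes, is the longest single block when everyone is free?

Kira ∩ Ulla: 11:05-12:45, 12:50-18:25.
Kira ∩ Ulla ∩ Dmitri: 12:15-12:45, 12:50-18:25.
Kira ∩ Ulla ∩ Dmitri ∩ Finn: 12:35-12:45, 12:50-18:25.
Kira ∩ Ulla ∩ Dmitri ∩ Finn ∩ Noa: 12:35-12:45, 12:50-15:10, 16:15-18:25.
Kira ∩ Ulla ∩ Dmitri ∩ Finn ∩ Noa ∩ Viktor: 12:35-12:45, 12:50-15:00, 18:00-18:25.
Those are the intersection windows.
The longest is 12:50-15:00 at 130 minutes.

130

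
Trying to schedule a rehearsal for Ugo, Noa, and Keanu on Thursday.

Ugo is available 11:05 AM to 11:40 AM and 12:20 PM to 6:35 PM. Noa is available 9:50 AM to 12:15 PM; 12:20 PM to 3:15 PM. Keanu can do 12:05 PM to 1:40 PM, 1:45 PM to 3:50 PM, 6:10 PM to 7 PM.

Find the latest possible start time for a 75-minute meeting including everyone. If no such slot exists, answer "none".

Ugo ∩ Noa: 11:05-11:40, 12:20-15:15.
Ugo ∩ Noa ∩ Keanu: 12:20-13:40, 13:45-15:15.
The last common window of at least 75 minutes is 13:45-15:15; a 75-minute meeting can start as late as 14:00 and still end by 15:15.

14:00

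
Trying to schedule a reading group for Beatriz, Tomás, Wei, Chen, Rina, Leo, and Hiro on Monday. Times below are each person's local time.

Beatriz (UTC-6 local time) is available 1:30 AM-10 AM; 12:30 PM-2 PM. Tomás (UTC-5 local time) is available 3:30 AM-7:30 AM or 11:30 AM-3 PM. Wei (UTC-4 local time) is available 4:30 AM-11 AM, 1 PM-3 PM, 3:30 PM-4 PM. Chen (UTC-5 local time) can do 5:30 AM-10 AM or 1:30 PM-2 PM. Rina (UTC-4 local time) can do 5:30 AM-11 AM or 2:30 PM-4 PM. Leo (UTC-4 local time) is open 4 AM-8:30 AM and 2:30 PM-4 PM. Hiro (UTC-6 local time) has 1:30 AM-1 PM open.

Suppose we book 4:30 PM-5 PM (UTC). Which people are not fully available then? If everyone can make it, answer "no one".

Beatriz in UTC: 07:30-16:00, 18:30-20:00 (add 6h to convert from UTC-6).
Tomás in UTC: 08:30-12:30, 16:30-20:00 (add 5h to convert from UTC-5).
Wei in UTC: 08:30-15:00, 17:00-19:00, 19:30-20:00 (add 4h to convert from UTC-4).
Chen in UTC: 10:30-15:00, 18:30-19:00 (add 5h to convert from UTC-5).
Rina in UTC: 09:30-15:00, 18:30-20:00 (add 4h to convert from UTC-4).
Leo in UTC: 08:00-12:30, 18:30-20:00 (add 4h to convert from UTC-4).
Hiro in UTC: 07:30-19:00 (add 6h to convert from UTC-6).
Beatriz: not fully free for 16:30-17:00. Tomás: free for 16:30-17:00. Wei: not fully free for 16:30-17:00. Chen: not fully free for 16:30-17:00. Rina: not fully free for 16:30-17:00. Leo: not fully free for 16:30-17:00. Hiro: free for 16:30-17:00.

Beatriz, Chen, Leo, Rina, Wei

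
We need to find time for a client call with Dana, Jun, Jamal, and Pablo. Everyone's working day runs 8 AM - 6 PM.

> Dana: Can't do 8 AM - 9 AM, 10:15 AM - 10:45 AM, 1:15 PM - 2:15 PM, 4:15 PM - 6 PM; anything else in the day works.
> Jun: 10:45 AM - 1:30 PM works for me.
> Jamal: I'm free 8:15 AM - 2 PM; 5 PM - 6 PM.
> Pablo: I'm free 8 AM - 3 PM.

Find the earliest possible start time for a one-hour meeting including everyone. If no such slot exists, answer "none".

10:45

Dana free: 09:00-10:15, 10:45-13:15, 14:15-16:15 (invert busy blocks within the working day).
Jun free: 10:45-13:30.
Jamal free: 08:15-14:00, 17:00-18:00.
Pablo free: 08:00-15:00.
Dana ∩ Jun: 10:45-13:15.
Dana ∩ Jun ∩ Jamal: 10:45-13:15.
Dana ∩ Jun ∩ Jamal ∩ Pablo: 10:45-13:15.
The first common window of at least 60 minutes is 10:45-13:15, so the earliest start is 10:45.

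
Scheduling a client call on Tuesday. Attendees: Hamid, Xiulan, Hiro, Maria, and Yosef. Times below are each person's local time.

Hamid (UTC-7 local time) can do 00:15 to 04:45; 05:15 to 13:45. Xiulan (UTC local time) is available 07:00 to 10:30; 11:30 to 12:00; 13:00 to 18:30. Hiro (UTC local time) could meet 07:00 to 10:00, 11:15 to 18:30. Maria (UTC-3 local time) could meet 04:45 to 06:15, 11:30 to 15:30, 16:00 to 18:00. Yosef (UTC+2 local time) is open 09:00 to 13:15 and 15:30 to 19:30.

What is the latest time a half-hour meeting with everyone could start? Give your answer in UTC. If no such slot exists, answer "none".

Hamid in UTC: 07:15-11:45, 12:15-20:45 (add 7h to convert from UTC-7).
Xiulan in UTC: 07:00-10:30, 11:30-12:00, 13:00-18:30.
Hiro in UTC: 07:00-10:00, 11:15-18:30.
Maria in UTC: 07:45-09:15, 14:30-18:30, 19:00-21:00 (add 3h to convert from UTC-3).
Yosef in UTC: 07:00-11:15, 13:30-17:30 (subtract 2h to convert from UTC+2).
Hamid ∩ Xiulan: 07:15-10:30, 11:30-11:45, 13:00-18:30.
Hamid ∩ Xiulan ∩ Hiro: 07:15-10:00, 11:30-11:45, 13:00-18:30.
Hamid ∩ Xiulan ∩ Hiro ∩ Maria: 07:45-09:15, 14:30-18:30.
Hamid ∩ Xiulan ∩ Hiro ∩ Maria ∩ Yosef: 07:45-09:15, 14:30-17:30.
The last common window of at least 30 minutes is 14:30-17:30; a 30-minute meeting can start as late as 17:00 and still end by 17:30.

17:00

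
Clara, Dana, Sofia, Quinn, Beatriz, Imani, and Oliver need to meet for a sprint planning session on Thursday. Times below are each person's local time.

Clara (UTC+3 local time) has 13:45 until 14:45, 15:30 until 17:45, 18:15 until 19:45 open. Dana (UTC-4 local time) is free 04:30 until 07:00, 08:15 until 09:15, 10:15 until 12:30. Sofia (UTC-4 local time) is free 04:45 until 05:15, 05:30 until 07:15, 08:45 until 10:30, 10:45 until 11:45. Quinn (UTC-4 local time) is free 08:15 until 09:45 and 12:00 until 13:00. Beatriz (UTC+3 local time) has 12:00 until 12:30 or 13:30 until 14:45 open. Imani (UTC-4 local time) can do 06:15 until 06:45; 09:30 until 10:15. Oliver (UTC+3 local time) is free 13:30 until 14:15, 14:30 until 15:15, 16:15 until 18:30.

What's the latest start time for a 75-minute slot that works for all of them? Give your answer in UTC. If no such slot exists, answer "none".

none

Clara in UTC: 10:45-11:45, 12:30-14:45, 15:15-16:45 (subtract 3h to convert from UTC+3).
Dana in UTC: 08:30-11:00, 12:15-13:15, 14:15-16:30 (add 4h to convert from UTC-4).
Sofia in UTC: 08:45-09:15, 09:30-11:15, 12:45-14:30, 14:45-15:45 (add 4h to convert from UTC-4).
Quinn in UTC: 12:15-13:45, 16:00-17:00 (add 4h to convert from UTC-4).
Beatriz in UTC: 09:00-09:30, 10:30-11:45 (subtract 3h to convert from UTC+3).
Imani in UTC: 10:15-10:45, 13:30-14:15 (add 4h to convert from UTC-4).
Oliver in UTC: 10:30-11:15, 11:30-12:15, 13:15-15:30 (subtract 3h to convert from UTC+3).
Clara ∩ Dana: 10:45-11:00, 12:30-13:15, 14:15-14:45, 15:15-16:30.
Clara ∩ Dana ∩ Sofia: 10:45-11:00, 12:45-13:15, 14:15-14:30, 15:15-15:45.
Clara ∩ Dana ∩ Sofia ∩ Quinn: 12:45-13:15.
Clara ∩ Dana ∩ Sofia ∩ Quinn ∩ Beatriz: ∅.
Clara ∩ Dana ∩ Sofia ∩ Quinn ∩ Beatriz ∩ Imani: ∅.
Clara ∩ Dana ∩ Sofia ∩ Quinn ∩ Beatriz ∩ Imani ∩ Oliver: ∅.
There is no time when everyone is free.
No common window is at least 75 minutes long.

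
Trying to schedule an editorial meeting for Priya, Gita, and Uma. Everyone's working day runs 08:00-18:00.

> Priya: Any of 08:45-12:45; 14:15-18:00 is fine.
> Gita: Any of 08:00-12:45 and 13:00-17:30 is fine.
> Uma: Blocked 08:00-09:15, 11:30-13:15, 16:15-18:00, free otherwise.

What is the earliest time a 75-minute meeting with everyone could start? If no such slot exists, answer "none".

09:15

Priya free: 08:45-12:45, 14:15-18:00.
Gita free: 08:00-12:45, 13:00-17:30.
Uma free: 09:15-11:30, 13:15-16:15 (invert busy blocks within the working day).
Priya ∩ Gita: 08:45-12:45, 14:15-17:30.
Priya ∩ Gita ∩ Uma: 09:15-11:30, 14:15-16:15.
Those are the intersection windows.
The first common window of at least 75 minutes is 09:15-11:30, so the earliest start is 09:15.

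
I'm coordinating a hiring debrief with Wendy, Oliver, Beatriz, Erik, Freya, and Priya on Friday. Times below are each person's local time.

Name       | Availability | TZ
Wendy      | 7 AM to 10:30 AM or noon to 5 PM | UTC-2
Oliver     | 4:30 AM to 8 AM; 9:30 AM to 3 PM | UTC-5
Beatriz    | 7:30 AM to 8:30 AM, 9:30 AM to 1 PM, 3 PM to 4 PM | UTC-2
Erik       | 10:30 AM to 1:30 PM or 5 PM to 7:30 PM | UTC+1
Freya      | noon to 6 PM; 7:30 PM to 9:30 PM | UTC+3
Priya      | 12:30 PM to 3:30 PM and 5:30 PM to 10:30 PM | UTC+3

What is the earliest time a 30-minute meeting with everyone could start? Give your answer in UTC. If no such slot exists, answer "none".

09:30

Wendy in UTC: 09:00-12:30, 14:00-19:00 (add 2h to convert from UTC-2).
Oliver in UTC: 09:30-13:00, 14:30-20:00 (add 5h to convert from UTC-5).
Beatriz in UTC: 09:30-10:30, 11:30-15:00, 17:00-18:00 (add 2h to convert from UTC-2).
Erik in UTC: 09:30-12:30, 16:00-18:30 (subtract 1h to convert from UTC+1).
Freya in UTC: 09:00-15:00, 16:30-18:30 (subtract 3h to convert from UTC+3).
Priya in UTC: 09:30-12:30, 14:30-19:30 (subtract 3h to convert from UTC+3).
Wendy ∩ Oliver: 09:30-12:30, 14:30-19:00.
Wendy ∩ Oliver ∩ Beatriz: 09:30-10:30, 11:30-12:30, 14:30-15:00, 17:00-18:00.
Wendy ∩ Oliver ∩ Beatriz ∩ Erik: 09:30-10:30, 11:30-12:30, 17:00-18:00.
Wendy ∩ Oliver ∩ Beatriz ∩ Erik ∩ Freya: 09:30-10:30, 11:30-12:30, 17:00-18:00.
Wendy ∩ Oliver ∩ Beatriz ∩ Erik ∩ Freya ∩ Priya: 09:30-10:30, 11:30-12:30, 17:00-18:00.
The first common window of at least 30 minutes is 09:30-10:30, so the earliest start is 09:30.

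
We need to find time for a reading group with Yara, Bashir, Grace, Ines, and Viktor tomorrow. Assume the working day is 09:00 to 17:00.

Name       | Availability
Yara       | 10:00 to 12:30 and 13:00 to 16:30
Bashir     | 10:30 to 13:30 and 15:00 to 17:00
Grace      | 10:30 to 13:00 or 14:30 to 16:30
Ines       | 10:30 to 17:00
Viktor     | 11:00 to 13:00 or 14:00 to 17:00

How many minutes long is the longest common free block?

90

Yara ∩ Bashir: 10:30-12:30, 13:00-13:30, 15:00-16:30.
Yara ∩ Bashir ∩ Grace: 10:30-12:30, 15:00-16:30.
Yara ∩ Bashir ∩ Grace ∩ Ines: 10:30-12:30, 15:00-16:30.
Yara ∩ Bashir ∩ Grace ∩ Ines ∩ Viktor: 11:00-12:30, 15:00-16:30.
The longest is 11:00-12:30 at 90 minutes.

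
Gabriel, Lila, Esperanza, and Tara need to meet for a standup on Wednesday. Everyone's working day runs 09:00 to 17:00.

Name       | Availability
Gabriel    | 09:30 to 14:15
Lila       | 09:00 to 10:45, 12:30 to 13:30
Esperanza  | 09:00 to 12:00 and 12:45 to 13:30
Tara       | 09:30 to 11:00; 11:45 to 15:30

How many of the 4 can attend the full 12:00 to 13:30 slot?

Gabriel and Tara can make the full 12:00-13:30 slot — that's 2.

2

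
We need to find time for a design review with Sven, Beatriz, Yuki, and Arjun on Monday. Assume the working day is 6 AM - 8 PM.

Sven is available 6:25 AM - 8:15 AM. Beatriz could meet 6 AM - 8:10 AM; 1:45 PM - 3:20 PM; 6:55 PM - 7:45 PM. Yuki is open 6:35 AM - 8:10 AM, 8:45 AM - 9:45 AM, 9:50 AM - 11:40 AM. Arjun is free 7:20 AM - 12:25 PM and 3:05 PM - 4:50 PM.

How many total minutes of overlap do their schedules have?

Sven ∩ Beatriz: 06:25-08:10.
Sven ∩ Beatriz ∩ Yuki: 06:35-08:10.
Sven ∩ Beatriz ∩ Yuki ∩ Arjun: 07:20-08:10.
That's a single block of 50 minutes.

50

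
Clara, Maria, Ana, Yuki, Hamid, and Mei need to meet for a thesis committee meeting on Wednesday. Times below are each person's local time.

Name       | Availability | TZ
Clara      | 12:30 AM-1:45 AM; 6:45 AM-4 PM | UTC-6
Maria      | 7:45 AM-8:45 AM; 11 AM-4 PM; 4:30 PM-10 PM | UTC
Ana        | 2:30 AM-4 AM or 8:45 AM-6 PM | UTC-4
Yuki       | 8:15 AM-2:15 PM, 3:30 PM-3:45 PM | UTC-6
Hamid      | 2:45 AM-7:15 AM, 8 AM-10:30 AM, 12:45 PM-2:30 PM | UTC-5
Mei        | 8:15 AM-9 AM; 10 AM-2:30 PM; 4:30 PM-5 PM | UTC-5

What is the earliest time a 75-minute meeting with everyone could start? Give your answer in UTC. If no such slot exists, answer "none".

17:45

Clara in UTC: 06:30-07:45, 12:45-22:00 (add 6h to convert from UTC-6).
Maria in UTC: 07:45-08:45, 11:00-16:00, 16:30-22:00.
Ana in UTC: 06:30-08:00, 12:45-22:00 (add 4h to convert from UTC-4).
Yuki in UTC: 14:15-20:15, 21:30-21:45 (add 6h to convert from UTC-6).
Hamid in UTC: 07:45-12:15, 13:00-15:30, 17:45-19:30 (add 5h to convert from UTC-5).
Mei in UTC: 13:15-14:00, 15:00-19:30, 21:30-22:00 (add 5h to convert from UTC-5).
Clara ∩ Maria: 12:45-16:00, 16:30-22:00.
Clara ∩ Maria ∩ Ana: 12:45-16:00, 16:30-22:00.
Clara ∩ Maria ∩ Ana ∩ Yuki: 14:15-16:00, 16:30-20:15, 21:30-21:45.
Clara ∩ Maria ∩ Ana ∩ Yuki ∩ Hamid: 14:15-15:30, 17:45-19:30.
Clara ∩ Maria ∩ Ana ∩ Yuki ∩ Hamid ∩ Mei: 15:00-15:30, 17:45-19:30.
The first common window of at least 75 minutes is 17:45-19:30, so the earliest start is 17:45.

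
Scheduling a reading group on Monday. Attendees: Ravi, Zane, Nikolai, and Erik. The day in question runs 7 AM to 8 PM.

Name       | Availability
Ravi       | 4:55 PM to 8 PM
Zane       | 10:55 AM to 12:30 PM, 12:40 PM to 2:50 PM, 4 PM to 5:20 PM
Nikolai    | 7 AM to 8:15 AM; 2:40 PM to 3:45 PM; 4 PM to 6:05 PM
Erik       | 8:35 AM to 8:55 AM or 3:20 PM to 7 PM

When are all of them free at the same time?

16:55-17:20

Ravi ∩ Zane: 16:55-17:20.
Ravi ∩ Zane ∩ Nikolai: 16:55-17:20.
Ravi ∩ Zane ∩ Nikolai ∩ Erik: 16:55-17:20.
So the common availability across everyone is 16:55-17:20.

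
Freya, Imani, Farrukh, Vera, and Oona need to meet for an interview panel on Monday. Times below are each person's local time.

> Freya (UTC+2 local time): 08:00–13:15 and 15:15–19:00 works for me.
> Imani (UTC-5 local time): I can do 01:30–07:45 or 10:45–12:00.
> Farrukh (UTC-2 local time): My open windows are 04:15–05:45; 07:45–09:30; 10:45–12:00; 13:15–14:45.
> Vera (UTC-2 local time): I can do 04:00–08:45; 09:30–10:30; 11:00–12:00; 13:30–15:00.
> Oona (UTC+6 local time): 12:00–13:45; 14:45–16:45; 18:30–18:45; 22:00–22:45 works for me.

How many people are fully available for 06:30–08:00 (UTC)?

Freya in UTC: 06:00-11:15, 13:15-17:00 (subtract 2h to convert from UTC+2).
Imani in UTC: 06:30-12:45, 15:45-17:00 (add 5h to convert from UTC-5).
Farrukh in UTC: 06:15-07:45, 09:45-11:30, 12:45-14:00, 15:15-16:45 (add 2h to convert from UTC-2).
Vera in UTC: 06:00-10:45, 11:30-12:30, 13:00-14:00, 15:30-17:00 (add 2h to convert from UTC-2).
Oona in UTC: 06:00-07:45, 08:45-10:45, 12:30-12:45, 16:00-16:45 (subtract 6h to convert from UTC+6).
Freya, Imani, and Vera can make the full 06:30-08:00 slot — that's 3.

3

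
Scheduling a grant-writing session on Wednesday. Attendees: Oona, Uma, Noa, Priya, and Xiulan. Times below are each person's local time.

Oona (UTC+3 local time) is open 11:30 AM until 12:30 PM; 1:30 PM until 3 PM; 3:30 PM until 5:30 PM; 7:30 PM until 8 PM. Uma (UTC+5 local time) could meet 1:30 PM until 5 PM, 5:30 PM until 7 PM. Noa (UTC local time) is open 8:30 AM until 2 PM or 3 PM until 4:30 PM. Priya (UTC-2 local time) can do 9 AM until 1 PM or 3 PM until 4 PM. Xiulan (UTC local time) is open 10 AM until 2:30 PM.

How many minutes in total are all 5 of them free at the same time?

Oona in UTC: 08:30-09:30, 10:30-12:00, 12:30-14:30, 16:30-17:00 (subtract 3h to convert from UTC+3).
Uma in UTC: 08:30-12:00, 12:30-14:00 (subtract 5h to convert from UTC+5).
Noa in UTC: 08:30-14:00, 15:00-16:30.
Priya in UTC: 11:00-15:00, 17:00-18:00 (add 2h to convert from UTC-2).
Xiulan in UTC: 10:00-14:30.
Oona ∩ Uma: 08:30-09:30, 10:30-12:00, 12:30-14:00.
Oona ∩ Uma ∩ Noa: 08:30-09:30, 10:30-12:00, 12:30-14:00.
Oona ∩ Uma ∩ Noa ∩ Priya: 11:00-12:00, 12:30-14:00.
Oona ∩ Uma ∩ Noa ∩ Priya ∩ Xiulan: 11:00-12:00, 12:30-14:00.
Summing the common windows: 60 + 90 = 150 minutes.

150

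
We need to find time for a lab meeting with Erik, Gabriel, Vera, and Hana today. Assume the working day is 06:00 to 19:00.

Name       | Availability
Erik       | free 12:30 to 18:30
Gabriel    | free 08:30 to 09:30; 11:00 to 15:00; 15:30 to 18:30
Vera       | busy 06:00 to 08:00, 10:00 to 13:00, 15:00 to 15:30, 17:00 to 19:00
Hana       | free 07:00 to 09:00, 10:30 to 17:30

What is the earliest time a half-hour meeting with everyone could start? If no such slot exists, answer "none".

Erik free: 12:30-18:30.
Gabriel free: 08:30-09:30, 11:00-15:00, 15:30-18:30.
Vera free: 08:00-10:00, 13:00-15:00, 15:30-17:00 (invert busy blocks within the working day).
Hana free: 07:00-09:00, 10:30-17:30.
Erik ∩ Gabriel: 12:30-15:00, 15:30-18:30.
Erik ∩ Gabriel ∩ Vera: 13:00-15:00, 15:30-17:00.
Erik ∩ Gabriel ∩ Vera ∩ Hana: 13:00-15:00, 15:30-17:00.
So the common availability across everyone is 13:00-15:00, 15:30-17:00.
The first common window of at least 30 minutes is 13:00-15:00, so the earliest start is 13:00.

13:00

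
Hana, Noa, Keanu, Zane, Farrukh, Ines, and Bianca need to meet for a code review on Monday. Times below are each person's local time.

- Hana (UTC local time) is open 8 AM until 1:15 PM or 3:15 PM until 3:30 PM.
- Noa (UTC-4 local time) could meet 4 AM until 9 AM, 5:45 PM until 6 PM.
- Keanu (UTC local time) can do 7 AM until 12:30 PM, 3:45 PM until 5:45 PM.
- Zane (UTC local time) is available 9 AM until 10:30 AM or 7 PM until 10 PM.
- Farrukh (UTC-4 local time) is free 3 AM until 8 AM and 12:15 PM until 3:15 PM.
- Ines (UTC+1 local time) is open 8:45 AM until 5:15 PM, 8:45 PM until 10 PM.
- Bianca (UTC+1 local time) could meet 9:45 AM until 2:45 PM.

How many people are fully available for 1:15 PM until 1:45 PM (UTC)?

2

Hana in UTC: 08:00-13:15, 15:15-15:30.
Noa in UTC: 08:00-13:00, 21:45-22:00 (add 4h to convert from UTC-4).
Keanu in UTC: 07:00-12:30, 15:45-17:45.
Zane in UTC: 09:00-10:30, 19:00-22:00.
Farrukh in UTC: 07:00-12:00, 16:15-19:15 (add 4h to convert from UTC-4).
Ines in UTC: 07:45-16:15, 19:45-21:00 (subtract 1h to convert from UTC+1).
Bianca in UTC: 08:45-13:45 (subtract 1h to convert from UTC+1).
Ines and Bianca can make the full 13:15-13:45 slot — that's 2.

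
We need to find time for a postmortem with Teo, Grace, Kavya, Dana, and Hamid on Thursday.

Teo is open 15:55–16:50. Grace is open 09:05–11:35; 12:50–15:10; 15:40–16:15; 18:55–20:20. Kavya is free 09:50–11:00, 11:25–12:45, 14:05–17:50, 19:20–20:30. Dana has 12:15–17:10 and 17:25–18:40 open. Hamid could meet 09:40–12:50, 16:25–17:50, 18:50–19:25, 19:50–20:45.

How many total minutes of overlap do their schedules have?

Teo ∩ Grace: 15:55-16:15.
Teo ∩ Grace ∩ Kavya: 15:55-16:15.
Teo ∩ Grace ∩ Kavya ∩ Dana: 15:55-16:15.
Teo ∩ Grace ∩ Kavya ∩ Dana ∩ Hamid: ∅.
There is no time when everyone is free.
There is no common window, so the total is 0 minutes.

0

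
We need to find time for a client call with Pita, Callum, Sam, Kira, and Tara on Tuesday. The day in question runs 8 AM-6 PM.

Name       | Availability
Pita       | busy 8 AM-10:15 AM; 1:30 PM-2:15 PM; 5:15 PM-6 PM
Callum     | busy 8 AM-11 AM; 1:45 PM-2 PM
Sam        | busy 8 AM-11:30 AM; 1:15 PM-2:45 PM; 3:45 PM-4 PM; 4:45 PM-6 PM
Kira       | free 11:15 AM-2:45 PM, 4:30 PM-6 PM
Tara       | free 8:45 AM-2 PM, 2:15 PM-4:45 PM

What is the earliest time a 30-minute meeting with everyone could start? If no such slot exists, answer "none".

11:30

Pita free: 10:15-13:30, 14:15-17:15 (invert busy blocks within the working day).
Callum free: 11:00-13:45, 14:00-18:00 (invert busy blocks within the working day).
Sam free: 11:30-13:15, 14:45-15:45, 16:00-16:45 (invert busy blocks within the working day).
Kira free: 11:15-14:45, 16:30-18:00.
Tara free: 08:45-14:00, 14:15-16:45.
Pita ∩ Callum: 11:00-13:30, 14:15-17:15.
Pita ∩ Callum ∩ Sam: 11:30-13:15, 14:45-15:45, 16:00-16:45.
Pita ∩ Callum ∩ Sam ∩ Kira: 11:30-13:15, 16:30-16:45.
Pita ∩ Callum ∩ Sam ∩ Kira ∩ Tara: 11:30-13:15, 16:30-16:45.
So the common availability across everyone is 11:30-13:15, 16:30-16:45.
The first common window of at least 30 minutes is 11:30-13:15, so the earliest start is 11:30.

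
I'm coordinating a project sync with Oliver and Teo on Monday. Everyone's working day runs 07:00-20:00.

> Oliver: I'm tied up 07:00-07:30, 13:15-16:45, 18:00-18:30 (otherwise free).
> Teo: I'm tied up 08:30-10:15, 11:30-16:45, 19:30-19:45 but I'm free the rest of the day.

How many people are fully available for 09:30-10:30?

1

Oliver free: 07:30-13:15, 16:45-18:00, 18:30-20:00 (invert busy blocks within the working day).
Teo free: 07:00-08:30, 10:15-11:30, 16:45-19:30, 19:45-20:00 (invert busy blocks within the working day).
Oliver can make the full 09:30-10:30 slot — that's 1.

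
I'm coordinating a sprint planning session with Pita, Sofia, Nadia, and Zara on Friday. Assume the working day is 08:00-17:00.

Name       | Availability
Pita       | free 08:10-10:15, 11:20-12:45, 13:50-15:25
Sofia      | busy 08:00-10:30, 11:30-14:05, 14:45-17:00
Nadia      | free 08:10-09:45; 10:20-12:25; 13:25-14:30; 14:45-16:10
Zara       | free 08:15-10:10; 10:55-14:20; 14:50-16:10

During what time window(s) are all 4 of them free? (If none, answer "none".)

Pita free: 08:10-10:15, 11:20-12:45, 13:50-15:25.
Sofia free: 10:30-11:30, 14:05-14:45 (invert busy blocks within the working day).
Nadia free: 08:10-09:45, 10:20-12:25, 13:25-14:30, 14:45-16:10.
Zara free: 08:15-10:10, 10:55-14:20, 14:50-16:10.
Pita ∩ Sofia: 11:20-11:30, 14:05-14:45.
Pita ∩ Sofia ∩ Nadia: 11:20-11:30, 14:05-14:30.
Pita ∩ Sofia ∩ Nadia ∩ Zara: 11:20-11:30, 14:05-14:20.
So the common availability across everyone is 11:20-11:30, 14:05-14:20.

11:20-11:30, 14:05-14:20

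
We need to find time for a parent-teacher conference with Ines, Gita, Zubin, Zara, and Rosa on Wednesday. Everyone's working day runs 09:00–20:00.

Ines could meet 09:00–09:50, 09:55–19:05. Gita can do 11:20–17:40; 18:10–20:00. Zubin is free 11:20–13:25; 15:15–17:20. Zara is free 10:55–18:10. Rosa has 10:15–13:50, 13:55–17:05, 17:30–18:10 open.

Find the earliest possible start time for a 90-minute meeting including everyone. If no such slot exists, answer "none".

Ines ∩ Gita: 11:20-17:40, 18:10-19:05.
Ines ∩ Gita ∩ Zubin: 11:20-13:25, 15:15-17:20.
Ines ∩ Gita ∩ Zubin ∩ Zara: 11:20-13:25, 15:15-17:20.
Ines ∩ Gita ∩ Zubin ∩ Zara ∩ Rosa: 11:20-13:25, 15:15-17:05.
The first common window of at least 90 minutes is 11:20-13:25, so the earliest start is 11:20.

11:20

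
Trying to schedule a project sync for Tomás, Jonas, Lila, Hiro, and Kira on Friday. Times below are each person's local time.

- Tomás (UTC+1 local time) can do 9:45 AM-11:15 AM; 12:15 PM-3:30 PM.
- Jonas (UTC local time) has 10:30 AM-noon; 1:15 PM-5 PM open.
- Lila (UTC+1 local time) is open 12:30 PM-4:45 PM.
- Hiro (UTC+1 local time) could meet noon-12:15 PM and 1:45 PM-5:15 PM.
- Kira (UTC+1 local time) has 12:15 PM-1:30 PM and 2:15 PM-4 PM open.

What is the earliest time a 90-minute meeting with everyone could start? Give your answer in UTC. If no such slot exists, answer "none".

Tomás in UTC: 08:45-10:15, 11:15-14:30 (subtract 1h to convert from UTC+1).
Jonas in UTC: 10:30-12:00, 13:15-17:00.
Lila in UTC: 11:30-15:45 (subtract 1h to convert from UTC+1).
Hiro in UTC: 11:00-11:15, 12:45-16:15 (subtract 1h to convert from UTC+1).
Kira in UTC: 11:15-12:30, 13:15-15:00 (subtract 1h to convert from UTC+1).
Tomás ∩ Jonas: 11:15-12:00, 13:15-14:30.
Tomás ∩ Jonas ∩ Lila: 11:30-12:00, 13:15-14:30.
Tomás ∩ Jonas ∩ Lila ∩ Hiro: 13:15-14:30.
Tomás ∩ Jonas ∩ Lila ∩ Hiro ∩ Kira: 13:15-14:30.
No common window is at least 90 minutes long.

none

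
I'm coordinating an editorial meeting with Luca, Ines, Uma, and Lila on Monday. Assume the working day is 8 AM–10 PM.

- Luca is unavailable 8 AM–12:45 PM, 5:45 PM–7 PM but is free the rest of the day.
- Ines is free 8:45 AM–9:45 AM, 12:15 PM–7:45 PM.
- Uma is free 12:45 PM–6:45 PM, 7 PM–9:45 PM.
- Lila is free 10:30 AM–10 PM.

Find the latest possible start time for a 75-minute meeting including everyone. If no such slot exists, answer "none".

Luca free: 12:45-17:45, 19:00-22:00 (invert busy blocks within the working day).
Ines free: 08:45-09:45, 12:15-19:45.
Uma free: 12:45-18:45, 19:00-21:45.
Lila free: 10:30-22:00.
Luca ∩ Ines: 12:45-17:45, 19:00-19:45.
Luca ∩ Ines ∩ Uma: 12:45-17:45, 19:00-19:45.
Luca ∩ Ines ∩ Uma ∩ Lila: 12:45-17:45, 19:00-19:45.
So the common availability across everyone is 12:45-17:45, 19:00-19:45.
The last common window of at least 75 minutes is 12:45-17:45; a 75-minute meeting can start as late as 16:30 and still end by 17:45.

16:30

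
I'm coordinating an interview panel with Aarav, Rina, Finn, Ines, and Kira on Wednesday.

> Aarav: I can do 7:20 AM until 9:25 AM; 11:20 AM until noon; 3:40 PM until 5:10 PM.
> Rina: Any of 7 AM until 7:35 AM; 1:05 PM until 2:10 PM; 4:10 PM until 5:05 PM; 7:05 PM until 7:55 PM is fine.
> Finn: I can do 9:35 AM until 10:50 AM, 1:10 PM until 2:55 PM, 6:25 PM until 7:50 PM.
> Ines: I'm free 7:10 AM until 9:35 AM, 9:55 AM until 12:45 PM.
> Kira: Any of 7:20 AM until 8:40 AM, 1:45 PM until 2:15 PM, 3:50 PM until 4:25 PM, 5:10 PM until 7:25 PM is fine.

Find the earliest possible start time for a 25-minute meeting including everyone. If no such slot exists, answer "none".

none

Aarav ∩ Rina: 07:20-07:35, 16:10-17:05.
Aarav ∩ Rina ∩ Finn: ∅.
Aarav ∩ Rina ∩ Finn ∩ Ines: ∅.
Aarav ∩ Rina ∩ Finn ∩ Ines ∩ Kira: ∅.
There is no time when everyone is free.
No common window is at least 25 minutes long.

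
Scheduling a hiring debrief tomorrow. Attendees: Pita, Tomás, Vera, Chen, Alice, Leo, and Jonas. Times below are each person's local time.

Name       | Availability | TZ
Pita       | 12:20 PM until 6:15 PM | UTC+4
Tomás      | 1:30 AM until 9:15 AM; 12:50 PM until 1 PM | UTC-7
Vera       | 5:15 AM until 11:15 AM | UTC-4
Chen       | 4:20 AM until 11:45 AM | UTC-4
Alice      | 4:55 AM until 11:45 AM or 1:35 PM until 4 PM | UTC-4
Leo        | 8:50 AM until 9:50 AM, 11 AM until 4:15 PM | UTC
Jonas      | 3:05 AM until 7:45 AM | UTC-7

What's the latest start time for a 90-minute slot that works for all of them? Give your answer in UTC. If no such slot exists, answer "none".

Pita in UTC: 08:20-14:15 (subtract 4h to convert from UTC+4).
Tomás in UTC: 08:30-16:15, 19:50-20:00 (add 7h to convert from UTC-7).
Vera in UTC: 09:15-15:15 (add 4h to convert from UTC-4).
Chen in UTC: 08:20-15:45 (add 4h to convert from UTC-4).
Alice in UTC: 08:55-15:45, 17:35-20:00 (add 4h to convert from UTC-4).
Leo in UTC: 08:50-09:50, 11:00-16:15.
Jonas in UTC: 10:05-14:45 (add 7h to convert from UTC-7).
Pita ∩ Tomás: 08:30-14:15.
Pita ∩ Tomás ∩ Vera: 09:15-14:15.
Pita ∩ Tomás ∩ Vera ∩ Chen: 09:15-14:15.
Pita ∩ Tomás ∩ Vera ∩ Chen ∩ Alice: 09:15-14:15.
Pita ∩ Tomás ∩ Vera ∩ Chen ∩ Alice ∩ Leo: 09:15-09:50, 11:00-14:15.
Pita ∩ Tomás ∩ Vera ∩ Chen ∩ Alice ∩ Leo ∩ Jonas: 11:00-14:15.
The last common window of at least 90 minutes is 11:00-14:15; a 90-minute meeting can start as late as 12:45 and still end by 14:15.

12:45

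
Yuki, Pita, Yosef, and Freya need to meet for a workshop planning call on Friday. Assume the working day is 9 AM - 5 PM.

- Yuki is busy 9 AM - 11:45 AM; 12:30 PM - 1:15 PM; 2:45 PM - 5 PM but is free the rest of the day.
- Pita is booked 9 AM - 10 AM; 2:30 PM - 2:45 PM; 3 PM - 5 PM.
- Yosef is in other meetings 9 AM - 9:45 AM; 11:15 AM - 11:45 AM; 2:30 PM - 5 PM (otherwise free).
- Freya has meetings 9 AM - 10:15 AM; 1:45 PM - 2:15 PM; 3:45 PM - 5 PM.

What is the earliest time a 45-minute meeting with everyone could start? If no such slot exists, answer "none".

11:45

Yuki free: 11:45-12:30, 13:15-14:45 (invert busy blocks within the working day).
Pita free: 10:00-14:30, 14:45-15:00 (invert busy blocks within the working day).
Yosef free: 09:45-11:15, 11:45-14:30 (invert busy blocks within the working day).
Freya free: 10:15-13:45, 14:15-15:45 (invert busy blocks within the working day).
Yuki ∩ Pita: 11:45-12:30, 13:15-14:30.
Yuki ∩ Pita ∩ Yosef: 11:45-12:30, 13:15-14:30.
Yuki ∩ Pita ∩ Yosef ∩ Freya: 11:45-12:30, 13:15-13:45, 14:15-14:30.
So the common availability across everyone is 11:45-12:30, 13:15-13:45, 14:15-14:30.
The first common window of at least 45 minutes is 11:45-12:30, so the earliest start is 11:45.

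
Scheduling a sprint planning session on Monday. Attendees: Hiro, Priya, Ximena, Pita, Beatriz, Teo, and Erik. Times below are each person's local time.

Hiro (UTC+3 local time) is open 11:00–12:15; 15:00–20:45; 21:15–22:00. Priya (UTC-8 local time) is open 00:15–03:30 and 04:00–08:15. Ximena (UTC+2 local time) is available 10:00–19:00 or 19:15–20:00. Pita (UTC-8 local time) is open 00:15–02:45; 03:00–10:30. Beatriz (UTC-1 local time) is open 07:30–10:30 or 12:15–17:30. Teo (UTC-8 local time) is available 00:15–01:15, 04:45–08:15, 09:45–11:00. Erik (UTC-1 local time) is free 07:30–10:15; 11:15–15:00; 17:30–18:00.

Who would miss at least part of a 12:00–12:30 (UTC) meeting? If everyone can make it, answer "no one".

Hiro in UTC: 08:00-09:15, 12:00-17:45, 18:15-19:00 (subtract 3h to convert from UTC+3).
Priya in UTC: 08:15-11:30, 12:00-16:15 (add 8h to convert from UTC-8).
Ximena in UTC: 08:00-17:00, 17:15-18:00 (subtract 2h to convert from UTC+2).
Pita in UTC: 08:15-10:45, 11:00-18:30 (add 8h to convert from UTC-8).
Beatriz in UTC: 08:30-11:30, 13:15-18:30 (add 1h to convert from UTC-1).
Teo in UTC: 08:15-09:15, 12:45-16:15, 17:45-19:00 (add 8h to convert from UTC-8).
Erik in UTC: 08:30-11:15, 12:15-16:00, 18:30-19:00 (add 1h to convert from UTC-1).
Hiro: free for 12:00-12:30. Priya: free for 12:00-12:30. Ximena: free for 12:00-12:30. Pita: free for 12:00-12:30. Beatriz: not fully free for 12:00-12:30. Teo: not fully free for 12:00-12:30. Erik: not fully free for 12:00-12:30.

Beatriz, Erik, Teo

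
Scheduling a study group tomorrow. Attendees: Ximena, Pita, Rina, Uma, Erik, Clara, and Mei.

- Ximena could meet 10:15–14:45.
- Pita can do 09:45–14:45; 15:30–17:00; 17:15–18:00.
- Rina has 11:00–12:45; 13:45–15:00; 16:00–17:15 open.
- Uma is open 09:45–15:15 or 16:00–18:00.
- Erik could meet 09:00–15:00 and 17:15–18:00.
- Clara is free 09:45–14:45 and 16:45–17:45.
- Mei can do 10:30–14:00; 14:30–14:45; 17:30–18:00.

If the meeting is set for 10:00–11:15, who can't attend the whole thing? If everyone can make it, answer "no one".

Mei, Rina, Ximena

Ximena: not fully free for 10:00-11:15. Pita: free for 10:00-11:15. Rina: not fully free for 10:00-11:15. Uma: free for 10:00-11:15. Erik: free for 10:00-11:15. Clara: free for 10:00-11:15. Mei: not fully free for 10:00-11:15.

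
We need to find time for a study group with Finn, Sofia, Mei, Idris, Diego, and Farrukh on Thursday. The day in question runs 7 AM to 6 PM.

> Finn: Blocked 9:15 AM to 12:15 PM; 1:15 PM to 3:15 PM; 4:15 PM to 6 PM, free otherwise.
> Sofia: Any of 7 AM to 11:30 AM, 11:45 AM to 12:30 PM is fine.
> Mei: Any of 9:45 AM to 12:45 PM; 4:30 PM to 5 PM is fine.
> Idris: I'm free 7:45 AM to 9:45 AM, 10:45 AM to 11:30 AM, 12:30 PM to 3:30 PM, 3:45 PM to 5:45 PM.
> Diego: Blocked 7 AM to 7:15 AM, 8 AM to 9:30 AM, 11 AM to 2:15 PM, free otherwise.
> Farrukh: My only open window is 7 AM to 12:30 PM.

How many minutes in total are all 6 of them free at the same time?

Finn free: 07:00-09:15, 12:15-13:15, 15:15-16:15 (invert busy blocks within the working day).
Sofia free: 07:00-11:30, 11:45-12:30.
Mei free: 09:45-12:45, 16:30-17:00.
Idris free: 07:45-09:45, 10:45-11:30, 12:30-15:30, 15:45-17:45.
Diego free: 07:15-08:00, 09:30-11:00, 14:15-18:00 (invert busy blocks within the working day).
Farrukh free: 07:00-12:30.
Finn ∩ Sofia: 07:00-09:15, 12:15-12:30.
Finn ∩ Sofia ∩ Mei: 12:15-12:30.
Finn ∩ Sofia ∩ Mei ∩ Idris: ∅.
Finn ∩ Sofia ∩ Mei ∩ Idris ∩ Diego: ∅.
Finn ∩ Sofia ∩ Mei ∩ Idris ∩ Diego ∩ Farrukh: ∅.
There is no time when everyone is free.
There is no common window, so the total is 0 minutes.

0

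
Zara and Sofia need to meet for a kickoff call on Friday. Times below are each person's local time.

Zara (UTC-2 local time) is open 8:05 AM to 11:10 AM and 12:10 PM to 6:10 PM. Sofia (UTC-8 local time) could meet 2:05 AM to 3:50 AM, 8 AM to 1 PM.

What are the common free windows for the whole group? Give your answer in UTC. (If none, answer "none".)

10:05-11:50, 16:00-20:10

Zara in UTC: 10:05-13:10, 14:10-20:10 (add 2h to convert from UTC-2).
Sofia in UTC: 10:05-11:50, 16:00-21:00 (add 8h to convert from UTC-8).
Zara ∩ Sofia: 10:05-11:50, 16:00-20:10.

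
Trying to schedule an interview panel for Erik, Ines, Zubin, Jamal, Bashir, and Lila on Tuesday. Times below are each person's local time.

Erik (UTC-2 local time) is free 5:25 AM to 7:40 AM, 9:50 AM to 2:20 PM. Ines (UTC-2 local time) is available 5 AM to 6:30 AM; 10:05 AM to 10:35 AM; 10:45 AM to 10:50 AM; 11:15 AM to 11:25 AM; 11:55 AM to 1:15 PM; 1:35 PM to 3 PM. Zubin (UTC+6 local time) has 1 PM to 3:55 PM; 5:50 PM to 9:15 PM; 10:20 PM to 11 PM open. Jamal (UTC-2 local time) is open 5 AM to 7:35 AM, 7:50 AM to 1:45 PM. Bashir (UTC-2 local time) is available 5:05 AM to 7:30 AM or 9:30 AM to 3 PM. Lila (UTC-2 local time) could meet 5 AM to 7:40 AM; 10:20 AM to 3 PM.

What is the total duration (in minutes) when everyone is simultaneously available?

Erik in UTC: 07:25-09:40, 11:50-16:20 (add 2h to convert from UTC-2).
Ines in UTC: 07:00-08:30, 12:05-12:35, 12:45-12:50, 13:15-13:25, 13:55-15:15, 15:35-17:00 (add 2h to convert from UTC-2).
Zubin in UTC: 07:00-09:55, 11:50-15:15, 16:20-17:00 (subtract 6h to convert from UTC+6).
Jamal in UTC: 07:00-09:35, 09:50-15:45 (add 2h to convert from UTC-2).
Bashir in UTC: 07:05-09:30, 11:30-17:00 (add 2h to convert from UTC-2).
Lila in UTC: 07:00-09:40, 12:20-17:00 (add 2h to convert from UTC-2).
Erik ∩ Ines: 07:25-08:30, 12:05-12:35, 12:45-12:50, 13:15-13:25, 13:55-15:15, 15:35-16:20.
Erik ∩ Ines ∩ Zubin: 07:25-08:30, 12:05-12:35, 12:45-12:50, 13:15-13:25, 13:55-15:15.
Erik ∩ Ines ∩ Zubin ∩ Jamal: 07:25-08:30, 12:05-12:35, 12:45-12:50, 13:15-13:25, 13:55-15:15.
Erik ∩ Ines ∩ Zubin ∩ Jamal ∩ Bashir: 07:25-08:30, 12:05-12:35, 12:45-12:50, 13:15-13:25, 13:55-15:15.
Erik ∩ Ines ∩ Zubin ∩ Jamal ∩ Bashir ∩ Lila: 07:25-08:30, 12:20-12:35, 12:45-12:50, 13:15-13:25, 13:55-15:15.
Summing the common windows: 65 + 15 + 5 + 10 + 80 = 175 minutes.

175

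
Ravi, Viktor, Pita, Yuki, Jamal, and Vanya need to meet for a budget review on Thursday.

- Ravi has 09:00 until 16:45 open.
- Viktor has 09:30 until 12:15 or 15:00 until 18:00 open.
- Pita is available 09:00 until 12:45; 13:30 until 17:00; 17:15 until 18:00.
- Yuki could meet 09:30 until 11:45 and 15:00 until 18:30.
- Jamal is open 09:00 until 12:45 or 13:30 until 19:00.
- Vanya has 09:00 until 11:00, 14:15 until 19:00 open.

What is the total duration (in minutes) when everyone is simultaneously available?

Ravi ∩ Viktor: 09:30-12:15, 15:00-16:45.
Ravi ∩ Viktor ∩ Pita: 09:30-12:15, 15:00-16:45.
Ravi ∩ Viktor ∩ Pita ∩ Yuki: 09:30-11:45, 15:00-16:45.
Ravi ∩ Viktor ∩ Pita ∩ Yuki ∩ Jamal: 09:30-11:45, 15:00-16:45.
Ravi ∩ Viktor ∩ Pita ∩ Yuki ∩ Jamal ∩ Vanya: 09:30-11:00, 15:00-16:45.
Those are the intersection windows.
Summing the common windows: 90 + 105 = 195 minutes.

195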